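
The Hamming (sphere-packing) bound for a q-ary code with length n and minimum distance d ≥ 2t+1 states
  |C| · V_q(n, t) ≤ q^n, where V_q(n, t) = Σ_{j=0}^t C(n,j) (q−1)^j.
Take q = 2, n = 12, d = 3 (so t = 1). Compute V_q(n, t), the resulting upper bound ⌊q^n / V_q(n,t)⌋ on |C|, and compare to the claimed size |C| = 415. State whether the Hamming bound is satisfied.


V_q(n, t) = 13, q^n = 4096, Hamming bound = 315, |C| = 415 > bound (violated).

Step 1: Compute V_q(n, t) = Σ_{j=0}^1 C(n, j) (q−1)^j.
  j = 0: C(12,0)·(1)^0 = 1·1 = 1.
  j = 1: C(12,1)·(1)^1 = 12·1 = 12.
  V_q(n, t) = 1 + 12 = 13.
Step 2: q^n = 2^12 = 4096.
Step 3: Hamming bound ⌊q^n / V_q(n,t)⌋ = ⌊4096/13⌋ = 315.
Step 4: Compare |C| = 415 to 315: violated.
The claimed |C| lies above the Hamming bound, so no 2-ary code of length 12 with d ≥ 3 can have 415 codewords.


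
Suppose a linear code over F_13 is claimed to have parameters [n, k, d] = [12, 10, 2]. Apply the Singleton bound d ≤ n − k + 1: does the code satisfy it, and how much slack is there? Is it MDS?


Singleton RHS = n − k + 1 = 3, slack = 1, bound satisfied, not MDS.

Singleton bound: d ≤ n − k + 1.
Here n = 12, k = 10, so n − k + 1 = 3.
Given d = 2, check d ≤ 3: YES.
Slack = (n − k + 1) − d = 1.
The code is NOT MDS (slack = 1 > 0).
Description: the claimed parameters are [12, 10, 2]_13; such a code would be non-MDS.


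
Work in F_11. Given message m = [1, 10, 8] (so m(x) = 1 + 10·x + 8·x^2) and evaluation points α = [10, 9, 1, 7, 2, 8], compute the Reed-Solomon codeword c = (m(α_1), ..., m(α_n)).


c = [10, 2, 8, 1, 9, 10]

Message polynomial: m(x) = 1 + 10·x + 8·x^2 (mod 11).
For each evaluation point α_i, compute m(α_i) mod 11:
  α_1 = 10: Horner steps 8 → 2 → 10, so m(10) = 10.
  α_2 = 9: Horner steps 8 → 5 → 2, so m(9) = 2.
  α_3 = 1: Horner steps 8 → 7 → 8, so m(1) = 8.
  α_4 = 7: Horner steps 8 → 0 → 1, so m(7) = 1.
  α_5 = 2: Horner steps 8 → 4 → 9, so m(2) = 9.
  α_6 = 8: Horner steps 8 → 8 → 10, so m(8) = 10.
Codeword c = [10, 2, 8, 1, 9, 10] ∈ F_11^6.


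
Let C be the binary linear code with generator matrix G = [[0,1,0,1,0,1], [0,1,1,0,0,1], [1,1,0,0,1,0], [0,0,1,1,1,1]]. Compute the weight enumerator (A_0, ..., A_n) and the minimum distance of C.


Weight distribution: A_0 = 1, A_2 = 4, A_3 = 6, A_4 = 3, A_5 = 2. Minimum distance d = 2.

Enumerate all 2^4 = 16 messages m ∈ F_2^4.
For each, compute codeword c = mG in F_2^6, then tally its weight.
  m = 0000 → c = 000000, weight = 0.
  m = 1000 → c = 010101, weight = 3.
  m = 0100 → c = 011001, weight = 3.
  m = 1100 → c = 001100, weight = 2.
  m = 0010 → c = 110010, weight = 3.
  m = 1010 → c = 100111, weight = 4.
  m = 0110 → c = 101011, weight = 4.
  m = 1110 → c = 111110, weight = 5.
  m = 0001 → c = 001111, weight = 4.
  m = 1001 → c = 011010, weight = 3.
  m = 0101 → c = 010110, weight = 3.
  m = 1101 → c = 000011, weight = 2.
  m = 0011 → c = 111101, weight = 5.
  m = 1011 → c = 101000, weight = 2.
  m = 0111 → c = 100100, weight = 2.
  m = 1111 → c = 110001, weight = 3.
Tally weights:
  weight 0: 1 codewords.
  weight 2: 4 codewords.
  weight 3: 6 codewords.
  weight 4: 3 codewords.
  weight 5: 2 codewords.
Minimum distance d = smallest w > 0 with A_w > 0 = 2.
Sanity: Σ A_w = 16 = 2^4 = 16 ✓.


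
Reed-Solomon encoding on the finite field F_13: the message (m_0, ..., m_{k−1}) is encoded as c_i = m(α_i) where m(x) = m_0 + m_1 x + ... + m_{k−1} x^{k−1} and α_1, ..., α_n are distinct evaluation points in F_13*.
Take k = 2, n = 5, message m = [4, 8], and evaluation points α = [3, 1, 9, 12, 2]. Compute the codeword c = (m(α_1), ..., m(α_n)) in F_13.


c = [2, 12, 11, 9, 7]

Message polynomial: m(x) = 4 + 8·x (mod 13).
For each evaluation point α_i, compute m(α_i) mod 13:
  α_1 = 3: Horner steps 8 → 2, so m(3) = 2.
  α_2 = 1: Horner steps 8 → 12, so m(1) = 12.
  α_3 = 9: Horner steps 8 → 11, so m(9) = 11.
  α_4 = 12: Horner steps 8 → 9, so m(12) = 9.
  α_5 = 2: Horner steps 8 → 7, so m(2) = 7.
Codeword c = [2, 12, 11, 9, 7] ∈ F_13^5.


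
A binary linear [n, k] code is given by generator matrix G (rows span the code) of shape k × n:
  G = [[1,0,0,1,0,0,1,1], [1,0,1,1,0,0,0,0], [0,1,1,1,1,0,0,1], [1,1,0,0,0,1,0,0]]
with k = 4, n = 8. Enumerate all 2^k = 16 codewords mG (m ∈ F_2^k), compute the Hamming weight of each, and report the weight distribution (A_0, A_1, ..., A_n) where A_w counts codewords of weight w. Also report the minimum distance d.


Weight distribution: A_0 = 1, A_3 = 4, A_4 = 5, A_5 = 4, A_6 = 2. Minimum distance d = 3.

Enumerate all 2^4 = 16 messages m ∈ F_2^4.
For each, compute codeword c = mG in F_2^8, then tally its weight.
  m = 0000 → c = 00000000, weight = 0.
  m = 1000 → c = 10010011, weight = 4.
  m = 0100 → c = 10110000, weight = 3.
  m = 1100 → c = 00100011, weight = 3.
  m = 0010 → c = 01111001, weight = 5.
  m = 1010 → c = 11101010, weight = 5.
  m = 0110 → c = 11001001, weight = 4.
  m = 1110 → c = 01011010, weight = 4.
  m = 0001 → c = 11000100, weight = 3.
  m = 1001 → c = 01010111, weight = 5.
  m = 0101 → c = 01110100, weight = 4.
  m = 1101 → c = 11100111, weight = 6.
  m = 0011 → c = 10111101, weight = 6.
  m = 1011 → c = 00101110, weight = 4.
  m = 0111 → c = 00001101, weight = 3.
  m = 1111 → c = 10011110, weight = 5.
Tally weights:
  weight 0: 1 codewords.
  weight 3: 4 codewords.
  weight 4: 5 codewords.
  weight 5: 4 codewords.
  weight 6: 2 codewords.
Minimum distance d = smallest w > 0 with A_w > 0 = 3.
Sanity: Σ A_w = 16 = 2^4 = 16 ✓.


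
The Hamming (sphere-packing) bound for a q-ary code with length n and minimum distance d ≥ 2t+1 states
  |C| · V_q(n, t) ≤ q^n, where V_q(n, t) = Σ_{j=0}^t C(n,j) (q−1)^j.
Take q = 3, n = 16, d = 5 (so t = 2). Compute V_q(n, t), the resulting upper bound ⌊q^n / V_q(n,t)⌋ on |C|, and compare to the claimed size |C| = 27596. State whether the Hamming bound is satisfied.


V_q(n, t) = 513, q^n = 43046721, Hamming bound = 83911, |C| = 27596 ≤ bound (satisfied).

Step 1: Compute V_q(n, t) = Σ_{j=0}^2 C(n, j) (q−1)^j.
  j = 0: C(16,0)·(2)^0 = 1·1 = 1.
  j = 1: C(16,1)·(2)^1 = 16·2 = 32.
  j = 2: C(16,2)·(2)^2 = 120·4 = 480.
  V_q(n, t) = 1 + 32 + 480 = 513.
Step 2: q^n = 3^16 = 43046721.
Step 3: Hamming bound ⌊q^n / V_q(n,t)⌋ = ⌊43046721/513⌋ = 83911.
Step 4: Compare |C| = 27596 to 83911: satisfied.
The claimed |C| lies below the Hamming bound.


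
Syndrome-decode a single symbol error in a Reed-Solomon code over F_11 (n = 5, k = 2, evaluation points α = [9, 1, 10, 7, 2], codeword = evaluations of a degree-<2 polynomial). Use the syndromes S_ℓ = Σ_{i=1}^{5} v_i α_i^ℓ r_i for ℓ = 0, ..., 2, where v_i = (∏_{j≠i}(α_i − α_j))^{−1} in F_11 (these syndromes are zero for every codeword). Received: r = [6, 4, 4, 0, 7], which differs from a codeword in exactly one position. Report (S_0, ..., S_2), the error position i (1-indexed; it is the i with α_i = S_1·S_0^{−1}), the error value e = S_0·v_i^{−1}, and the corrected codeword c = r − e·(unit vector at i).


S = (4, 7, 4), error at position 3, error magnitude e = 6, c = [6, 4, 9, 0, 7].

Step 1: column multipliers v_i = (∏_{j≠i}(α_i − α_j))^{−1} mod 11.
  i = 1 (α = 9): (9−1)(9−10)(9−7)(9−2) = 8·(−1)·2·7 = −112 ≡ 9, so v_1 = 9^{−1} = 5 (mod 11).
  i = 2 (α = 1): (1−9)(1−10)(1−7)(1−2) = (−8)·(−9)·(−6)·(−1) = 432 ≡ 3, so v_2 = 3^{−1} = 4 (mod 11).
  i = 3 (α = 10): (10−9)(10−1)(10−7)(10−2) = 1·9·3·8 = 216 ≡ 7, so v_3 = 7^{−1} = 8 (mod 11).
  i = 4 (α = 7): (7−9)(7−1)(7−10)(7−2) = (−2)·6·(−3)·5 = 180 ≡ 4, so v_4 = 4^{−1} = 3 (mod 11).
  i = 5 (α = 2): (2−9)(2−1)(2−10)(2−7) = (−7)·1·(−8)·(−5) = −280 ≡ 6, so v_5 = 6^{−1} = 2 (mod 11).
  v = [5, 4, 8, 3, 2].
Step 2: syndromes of r = [6, 4, 4, 0, 7] (all sums mod 11).
  S_0 = Σ v_i r_i = 5·6 + 4·4 + 8·4 + 3·0 + 2·7 = 92 ≡ 4.
  S_1 = Σ v_i α_i r_i = 5·9·6 + 4·1·4 + 8·10·4 + 3·7·0 + 2·2·7 = 634 ≡ 7.
  α_i^2 mod 11 = [4, 1, 1, 5, 4].
  S_2 = Σ v_i α_i^2 r_i = 5·4·6 + 4·1·4 + 8·1·4 + 3·5·0 + 2·4·7 = 224 ≡ 4.
  S = (4, 7, 4) ≠ 0, so r is not a codeword (an error is present).
Step 3: locate the error. For a single error e at position i, S_ℓ = v_i·e·α_i^ℓ, so α_err = S_1/S_0.
  S_0^{−1} = 4^{−1} = 3 (mod 11), so α_err = 7·3 = 21 ≡ 10 = α_3. Error position i = 3.
  Consistency check: S_2/S_1 = 4·8 = 32 ≡ 10 = α_err ✓ (single-error assumption holds).
Step 4: error magnitude e = S_0/v_3 = S_0·∏_{j≠3}(α_3 − α_j) = 4·7 = 28 ≡ 6 (mod 11).
Step 5: correct position 3: c_3 = r_3 − e = 4 − 6 ≡ 9 (mod 11). Hence c = [6, 4, 9, 0, 7].
  Check: interpolating c through the α_i gives m(x) = 1 + 3·x (degree < 2) with m(α_i) = c_i for every i, so c is indeed a codeword.


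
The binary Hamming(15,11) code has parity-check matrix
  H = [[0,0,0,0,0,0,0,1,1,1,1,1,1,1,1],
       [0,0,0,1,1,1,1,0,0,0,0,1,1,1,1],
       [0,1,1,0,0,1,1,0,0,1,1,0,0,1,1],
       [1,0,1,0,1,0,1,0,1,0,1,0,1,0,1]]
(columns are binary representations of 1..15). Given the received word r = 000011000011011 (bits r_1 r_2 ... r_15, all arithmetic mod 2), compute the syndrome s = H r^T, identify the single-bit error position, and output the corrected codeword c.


s = (0, 1, 0, 1)^T, error position = 5, corrected codeword c = 000001000011011

Compute s = H r^T mod 2 one row at a time:
  s_1 = 0 + 0 + 0 + 1 + 1 + 0 + 1 + 1 = 4 ≡ 0 (mod 2).
  s_2 = 0 + 1 + 1 + 0 + 1 + 0 + 1 + 1 = 5 ≡ 1 (mod 2).
  s_3 = 0 + 0 + 1 + 0 + 0 + 1 + 1 + 1 = 4 ≡ 0 (mod 2).
  s_4 = 0 + 0 + 1 + 0 + 0 + 1 + 0 + 1 = 3 ≡ 1 (mod 2).
s = (0, 1, 0, 1)^T — this equals column 5 of H (binary 0101), so error is at position 5.
Correct: flip bit 5 of r = 000011000011011 to get c = 000001000011011.


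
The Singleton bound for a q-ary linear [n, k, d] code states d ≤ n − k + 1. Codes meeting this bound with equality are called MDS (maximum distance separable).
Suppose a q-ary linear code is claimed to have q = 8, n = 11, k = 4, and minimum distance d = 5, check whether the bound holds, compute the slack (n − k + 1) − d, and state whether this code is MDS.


Singleton RHS = n − k + 1 = 8, slack = 3, bound satisfied, not MDS.

Singleton bound: d ≤ n − k + 1.
Here n = 11, k = 4, so n − k + 1 = 8.
Given d = 5, check d ≤ 8: YES.
Slack = (n − k + 1) − d = 3.
The code is NOT MDS (slack = 3 > 0).
Description: the claimed parameters are [11, 4, 5]_8; such a code would be non-MDS.


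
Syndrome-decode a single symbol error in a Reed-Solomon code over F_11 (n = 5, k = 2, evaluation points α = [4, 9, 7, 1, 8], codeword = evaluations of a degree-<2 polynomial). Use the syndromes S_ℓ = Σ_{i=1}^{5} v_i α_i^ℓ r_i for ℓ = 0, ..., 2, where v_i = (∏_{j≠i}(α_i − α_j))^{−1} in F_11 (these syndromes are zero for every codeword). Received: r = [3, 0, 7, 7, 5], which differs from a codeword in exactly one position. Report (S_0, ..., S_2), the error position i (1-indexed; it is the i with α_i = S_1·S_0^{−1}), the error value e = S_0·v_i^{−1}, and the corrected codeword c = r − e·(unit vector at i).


S = (10, 4, 6), error at position 3, error magnitude e = 8, c = [3, 0, 10, 7, 5].

Step 1: column multipliers v_i = (∏_{j≠i}(α_i − α_j))^{−1} mod 11.
  i = 1 (α = 4): (4−9)(4−7)(4−1)(4−8) = (−5)·(−3)·3·(−4) = −180 ≡ 7, so v_1 = 7^{−1} = 8 (mod 11).
  i = 2 (α = 9): (9−4)(9−7)(9−1)(9−8) = 5·2·8·1 = 80 ≡ 3, so v_2 = 3^{−1} = 4 (mod 11).
  i = 3 (α = 7): (7−4)(7−9)(7−1)(7−8) = 3·(−2)·6·(−1) = 36 ≡ 3, so v_3 = 3^{−1} = 4 (mod 11).
  i = 4 (α = 1): (1−4)(1−9)(1−7)(1−8) = (−3)·(−8)·(−6)·(−7) = 1008 ≡ 7, so v_4 = 7^{−1} = 8 (mod 11).
  i = 5 (α = 8): (8−4)(8−9)(8−7)(8−1) = 4·(−1)·1·7 = −28 ≡ 5, so v_5 = 5^{−1} = 9 (mod 11).
  v = [8, 4, 4, 8, 9].
Step 2: syndromes of r = [3, 0, 7, 7, 5] (all sums mod 11).
  S_0 = Σ v_i r_i = 8·3 + 4·0 + 4·7 + 8·7 + 9·5 = 153 ≡ 10.
  S_1 = Σ v_i α_i r_i = 8·4·3 + 4·9·0 + 4·7·7 + 8·1·7 + 9·8·5 = 708 ≡ 4.
  α_i^2 mod 11 = [5, 4, 5, 1, 9].
  S_2 = Σ v_i α_i^2 r_i = 8·5·3 + 4·4·0 + 4·5·7 + 8·1·7 + 9·9·5 = 721 ≡ 6.
  S = (10, 4, 6) ≠ 0, so r is not a codeword (an error is present).
Step 3: locate the error. For a single error e at position i, S_ℓ = v_i·e·α_i^ℓ, so α_err = S_1/S_0.
  S_0^{−1} = 10^{−1} = 10 (mod 11), so α_err = 4·10 = 40 ≡ 7 = α_3. Error position i = 3.
  Consistency check: S_2/S_1 = 6·3 = 18 ≡ 7 = α_err ✓ (single-error assumption holds).
Step 4: error magnitude e = S_0/v_3 = S_0·∏_{j≠3}(α_3 − α_j) = 10·3 = 30 ≡ 8 (mod 11).
Step 5: correct position 3: c_3 = r_3 − e = 7 − 8 ≡ 10 (mod 11). Hence c = [3, 0, 10, 7, 5].
  Check: interpolating c through the α_i gives m(x) = 1 + 6·x (degree < 2) with m(α_i) = c_i for every i, so c is indeed a codeword.


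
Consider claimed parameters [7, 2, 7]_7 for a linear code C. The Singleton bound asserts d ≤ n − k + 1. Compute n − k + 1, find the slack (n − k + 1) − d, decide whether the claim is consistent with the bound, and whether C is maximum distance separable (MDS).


Singleton RHS = n − k + 1 = 6, slack = -1, bound violated (no such code; not MDS).

Singleton bound: d ≤ n − k + 1.
Here n = 7, k = 2, so n − k + 1 = 6.
Given d = 7, check d ≤ 6: NO.
Slack = (n − k + 1) − d = -1.
The slack is negative: d = 7 exceeds n − k + 1 = 6 by 1, so the Singleton bound is violated and no linear [7, 2, 7]_7 code can exist. In particular it is not MDS (MDS requires d = n − k + 1 exactly).
Description: the claimed parameters are [7, 2, 7]_7; such a code would be impossible (violates the Singleton bound).


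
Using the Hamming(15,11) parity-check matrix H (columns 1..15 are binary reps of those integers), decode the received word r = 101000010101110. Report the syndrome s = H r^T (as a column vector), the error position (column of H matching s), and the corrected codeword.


s = (1, 1, 1, 1)^T, error position = 15, corrected codeword c = 101000010101111

Compute s = H r^T mod 2 one row at a time:
  s_1 = 1 + 0 + 1 + 0 + 1 + 1 + 1 + 0 = 5 ≡ 1 (mod 2).
  s_2 = 0 + 0 + 0 + 0 + 1 + 1 + 1 + 0 = 3 ≡ 1 (mod 2).
  s_3 = 0 + 1 + 0 + 0 + 1 + 0 + 1 + 0 = 3 ≡ 1 (mod 2).
  s_4 = 1 + 1 + 0 + 0 + 0 + 0 + 1 + 0 = 3 ≡ 1 (mod 2).
s = (1, 1, 1, 1)^T — this equals column 15 of H (binary 1111), so error is at position 15.
Correct: flip bit 15 of r = 101000010101110 to get c = 101000010101111.


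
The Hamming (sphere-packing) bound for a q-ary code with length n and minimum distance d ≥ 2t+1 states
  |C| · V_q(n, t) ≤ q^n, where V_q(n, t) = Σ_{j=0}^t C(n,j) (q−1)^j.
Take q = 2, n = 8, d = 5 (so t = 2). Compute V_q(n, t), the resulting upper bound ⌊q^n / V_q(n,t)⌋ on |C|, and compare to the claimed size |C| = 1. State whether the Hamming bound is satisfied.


V_q(n, t) = 37, q^n = 256, Hamming bound = 6, |C| = 1 ≤ bound (satisfied).

Step 1: Compute V_q(n, t) = Σ_{j=0}^2 C(n, j) (q−1)^j.
  j = 0: C(8,0)·(1)^0 = 1·1 = 1.
  j = 1: C(8,1)·(1)^1 = 8·1 = 8.
  j = 2: C(8,2)·(1)^2 = 28·1 = 28.
  V_q(n, t) = 1 + 8 + 28 = 37.
Step 2: q^n = 2^8 = 256.
Step 3: Hamming bound ⌊q^n / V_q(n,t)⌋ = ⌊256/37⌋ = 6.
Step 4: Compare |C| = 1 to 6: satisfied.
The claimed |C| lies below the Hamming bound.


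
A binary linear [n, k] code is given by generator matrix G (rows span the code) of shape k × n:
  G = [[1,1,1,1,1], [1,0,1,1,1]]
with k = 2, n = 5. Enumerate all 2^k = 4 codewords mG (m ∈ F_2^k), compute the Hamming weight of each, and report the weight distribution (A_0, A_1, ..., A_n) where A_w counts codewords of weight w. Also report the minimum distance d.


Weight distribution: A_0 = 1, A_1 = 1, A_4 = 1, A_5 = 1. Minimum distance d = 1.

Enumerate all 2^2 = 4 messages m ∈ F_2^2.
For each, compute codeword c = mG in F_2^5, then tally its weight.
  m = 00 → c = 00000, weight = 0.
  m = 10 → c = 11111, weight = 5.
  m = 01 → c = 10111, weight = 4.
  m = 11 → c = 01000, weight = 1.
Tally weights:
  weight 0: 1 codewords.
  weight 1: 1 codewords.
  weight 4: 1 codewords.
  weight 5: 1 codewords.
Minimum distance d = smallest w > 0 with A_w > 0 = 1.
Sanity: Σ A_w = 4 = 2^2 = 4 ✓.


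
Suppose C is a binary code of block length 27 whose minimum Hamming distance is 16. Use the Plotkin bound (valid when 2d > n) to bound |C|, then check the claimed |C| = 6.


Plotkin bound M ≤ 6; given |C| = 6 ≤ bound (satisfied).

Check applicability: 2d = 32, n = 27.
2d − n = 5 > 0, so Plotkin applies.
Compute d/(2d−n) = 16/5 ≈ 3.2000.
⌊d/(2d−n)⌋ = 3.
Plotkin bound: M ≤ 2·3 = 6.
Given |C| = 6, check: satisfied.
This |C| is at the Plotkin bound.


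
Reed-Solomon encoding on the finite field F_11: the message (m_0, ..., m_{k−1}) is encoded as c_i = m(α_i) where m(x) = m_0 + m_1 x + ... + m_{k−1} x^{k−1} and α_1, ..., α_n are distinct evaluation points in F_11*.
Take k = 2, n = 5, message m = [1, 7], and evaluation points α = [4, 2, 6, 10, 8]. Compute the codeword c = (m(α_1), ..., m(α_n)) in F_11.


c = [7, 4, 10, 5, 2]

Message polynomial: m(x) = 1 + 7·x (mod 11).
For each evaluation point α_i, compute m(α_i) mod 11:
  α_1 = 4: Horner steps 7 → 7, so m(4) = 7.
  α_2 = 2: Horner steps 7 → 4, so m(2) = 4.
  α_3 = 6: Horner steps 7 → 10, so m(6) = 10.
  α_4 = 10: Horner steps 7 → 5, so m(10) = 5.
  α_5 = 8: Horner steps 7 → 2, so m(8) = 2.
Codeword c = [7, 4, 10, 5, 2] ∈ F_11^5.


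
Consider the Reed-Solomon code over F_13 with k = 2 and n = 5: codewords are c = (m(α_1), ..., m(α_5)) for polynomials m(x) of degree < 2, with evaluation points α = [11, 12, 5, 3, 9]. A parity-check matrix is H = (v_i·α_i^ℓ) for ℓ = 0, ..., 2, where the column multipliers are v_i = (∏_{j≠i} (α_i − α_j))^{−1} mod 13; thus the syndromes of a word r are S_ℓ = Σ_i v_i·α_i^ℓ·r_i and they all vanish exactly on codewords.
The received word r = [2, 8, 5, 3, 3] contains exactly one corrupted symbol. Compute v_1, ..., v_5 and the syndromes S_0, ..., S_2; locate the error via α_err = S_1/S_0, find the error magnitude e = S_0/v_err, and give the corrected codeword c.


S = (6, 5, 2), error at position 4, error magnitude e = 10, c = [2, 8, 5, 6, 3].

Step 1: column multipliers v_i = (∏_{j≠i}(α_i − α_j))^{−1} mod 13.
  i = 1 (α = 11): (11−12)(11−5)(11−3)(11−9) = (−1)·6·8·2 = −96 ≡ 8, so v_1 = 8^{−1} = 5 (mod 13).
  i = 2 (α = 12): (12−11)(12−5)(12−3)(12−9) = 1·7·9·3 = 189 ≡ 7, so v_2 = 7^{−1} = 2 (mod 13).
  i = 3 (α = 5): (5−11)(5−12)(5−3)(5−9) = (−6)·(−7)·2·(−4) = −336 ≡ 2, so v_3 = 2^{−1} = 7 (mod 13).
  i = 4 (α = 3): (3−11)(3−12)(3−5)(3−9) = (−8)·(−9)·(−2)·(−6) = 864 ≡ 6, so v_4 = 6^{−1} = 11 (mod 13).
  i = 5 (α = 9): (9−11)(9−12)(9−5)(9−3) = (−2)·(−3)·4·6 = 144 ≡ 1, so v_5 = 1^{−1} = 1 (mod 13).
  v = [5, 2, 7, 11, 1].
Step 2: syndromes of r = [2, 8, 5, 3, 3] (all sums mod 13).
  S_0 = Σ v_i r_i = 5·2 + 2·8 + 7·5 + 11·3 + 1·3 = 97 ≡ 6.
  S_1 = Σ v_i α_i r_i = 5·11·2 + 2·12·8 + 7·5·5 + 11·3·3 + 1·9·3 = 603 ≡ 5.
  α_i^2 mod 13 = [4, 1, 12, 9, 3].
  S_2 = Σ v_i α_i^2 r_i = 5·4·2 + 2·1·8 + 7·12·5 + 11·9·3 + 1·3·3 = 782 ≡ 2.
  S = (6, 5, 2) ≠ 0, so r is not a codeword (an error is present).
Step 3: locate the error. For a single error e at position i, S_ℓ = v_i·e·α_i^ℓ, so α_err = S_1/S_0.
  S_0^{−1} = 6^{−1} = 11 (mod 13), so α_err = 5·11 = 55 ≡ 3 = α_4. Error position i = 4.
  Consistency check: S_2/S_1 = 2·8 = 16 ≡ 3 = α_err ✓ (single-error assumption holds).
Step 4: error magnitude e = S_0/v_4 = S_0·∏_{j≠4}(α_4 − α_j) = 6·6 = 36 ≡ 10 (mod 13).
Step 5: correct position 4: c_4 = r_4 − e = 3 − 10 ≡ 6 (mod 13). Hence c = [2, 8, 5, 6, 3].
  Check: interpolating c through the α_i gives m(x) = 1 + 6·x (degree < 2) with m(α_i) = c_i for every i, so c is indeed a codeword.


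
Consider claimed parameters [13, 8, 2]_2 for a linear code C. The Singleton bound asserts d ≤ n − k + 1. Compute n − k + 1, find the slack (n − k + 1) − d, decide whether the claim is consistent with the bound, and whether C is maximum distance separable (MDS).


Singleton RHS = n − k + 1 = 6, slack = 4, bound satisfied, not MDS.

Singleton bound: d ≤ n − k + 1.
Here n = 13, k = 8, so n − k + 1 = 6.
Given d = 2, check d ≤ 6: YES.
Slack = (n − k + 1) − d = 4.
The code is NOT MDS (slack = 4 > 0).
Description: the claimed parameters are [13, 8, 2]_2; such a code would be non-MDS.


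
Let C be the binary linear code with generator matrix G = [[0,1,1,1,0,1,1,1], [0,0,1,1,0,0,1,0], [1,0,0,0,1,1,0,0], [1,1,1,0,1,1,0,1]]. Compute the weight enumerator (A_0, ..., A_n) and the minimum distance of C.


Weight distribution: A_0 = 1, A_2 = 1, A_3 = 6, A_4 = 3, A_6 = 3, A_7 = 2. Minimum distance d = 2.

Enumerate all 2^4 = 16 messages m ∈ F_2^4.
For each, compute codeword c = mG in F_2^8, then tally its weight.
  m = 0000 → c = 00000000, weight = 0.
  m = 1000 → c = 01110111, weight = 6.
  m = 0100 → c = 00110010, weight = 3.
  m = 1100 → c = 01000101, weight = 3.
  m = 0010 → c = 10001100, weight = 3.
  m = 1010 → c = 11111011, weight = 7.
  m = 0110 → c = 10111110, weight = 6.
  m = 1110 → c = 11001001, weight = 4.
  m = 0001 → c = 11101101, weight = 6.
  m = 1001 → c = 10011010, weight = 4.
  m = 0101 → c = 11011111, weight = 7.
  m = 1101 → c = 10101000, weight = 3.
  m = 0011 → c = 01100001, weight = 3.
  m = 1011 → c = 00010110, weight = 3.
  m = 0111 → c = 01010011, weight = 4.
  m = 1111 → c = 00100100, weight = 2.
Tally weights:
  weight 0: 1 codewords.
  weight 2: 1 codewords.
  weight 3: 6 codewords.
  weight 4: 3 codewords.
  weight 6: 3 codewords.
  weight 7: 2 codewords.
Minimum distance d = smallest w > 0 with A_w > 0 = 2.
Sanity: Σ A_w = 16 = 2^4 = 16 ✓.


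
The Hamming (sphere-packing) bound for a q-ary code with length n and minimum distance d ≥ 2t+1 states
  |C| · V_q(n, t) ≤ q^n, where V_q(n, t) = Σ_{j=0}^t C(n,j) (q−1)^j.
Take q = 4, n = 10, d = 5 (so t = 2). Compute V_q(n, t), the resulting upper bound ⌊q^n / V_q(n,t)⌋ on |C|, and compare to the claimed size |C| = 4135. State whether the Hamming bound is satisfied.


V_q(n, t) = 436, q^n = 1048576, Hamming bound = 2404, |C| = 4135 > bound (violated).

Step 1: Compute V_q(n, t) = Σ_{j=0}^2 C(n, j) (q−1)^j.
  j = 0: C(10,0)·(3)^0 = 1·1 = 1.
  j = 1: C(10,1)·(3)^1 = 10·3 = 30.
  j = 2: C(10,2)·(3)^2 = 45·9 = 405.
  V_q(n, t) = 1 + 30 + 405 = 436.
Step 2: q^n = 4^10 = 1048576.
Step 3: Hamming bound ⌊q^n / V_q(n,t)⌋ = ⌊1048576/436⌋ = 2404.
Step 4: Compare |C| = 4135 to 2404: violated.
The claimed |C| lies above the Hamming bound, so no 4-ary code of length 10 with d ≥ 5 can have 4135 codewords.


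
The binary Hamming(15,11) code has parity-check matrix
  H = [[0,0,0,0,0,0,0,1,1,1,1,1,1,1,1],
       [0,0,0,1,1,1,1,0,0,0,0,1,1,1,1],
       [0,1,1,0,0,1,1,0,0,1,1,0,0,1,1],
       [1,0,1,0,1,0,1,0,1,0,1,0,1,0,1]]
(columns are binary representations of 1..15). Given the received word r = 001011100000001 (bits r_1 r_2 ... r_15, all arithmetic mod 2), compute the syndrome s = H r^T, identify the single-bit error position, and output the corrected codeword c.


s = (1, 0, 0, 0)^T, error position = 8, corrected codeword c = 001011110000001

Compute s = H r^T mod 2 one row at a time:
  s_1 = 0 + 0 + 0 + 0 + 0 + 0 + 0 + 1 = 1 ≡ 1 (mod 2).
  s_2 = 0 + 1 + 1 + 1 + 0 + 0 + 0 + 1 = 4 ≡ 0 (mod 2).
  s_3 = 0 + 1 + 1 + 1 + 0 + 0 + 0 + 1 = 4 ≡ 0 (mod 2).
  s_4 = 0 + 1 + 1 + 1 + 0 + 0 + 0 + 1 = 4 ≡ 0 (mod 2).
s = (1, 0, 0, 0)^T — this equals column 8 of H (binary 1000), so error is at position 8.
Correct: flip bit 8 of r = 001011100000001 to get c = 001011110000001.


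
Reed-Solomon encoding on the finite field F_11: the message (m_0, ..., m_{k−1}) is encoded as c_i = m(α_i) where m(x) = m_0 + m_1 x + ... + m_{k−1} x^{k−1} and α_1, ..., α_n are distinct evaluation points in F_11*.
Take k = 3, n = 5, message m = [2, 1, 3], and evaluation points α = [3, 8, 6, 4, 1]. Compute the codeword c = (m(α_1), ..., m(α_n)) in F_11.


c = [10, 4, 6, 10, 6]

Message polynomial: m(x) = 2 + 1·x + 3·x^2 (mod 11).
For each evaluation point α_i, compute m(α_i) mod 11:
  α_1 = 3: Horner steps 3 → 10 → 10, so m(3) = 10.
  α_2 = 8: Horner steps 3 → 3 → 4, so m(8) = 4.
  α_3 = 6: Horner steps 3 → 8 → 6, so m(6) = 6.
  α_4 = 4: Horner steps 3 → 2 → 10, so m(4) = 10.
  α_5 = 1: Horner steps 3 → 4 → 6, so m(1) = 6.
Codeword c = [10, 4, 6, 10, 6] ∈ F_11^5.


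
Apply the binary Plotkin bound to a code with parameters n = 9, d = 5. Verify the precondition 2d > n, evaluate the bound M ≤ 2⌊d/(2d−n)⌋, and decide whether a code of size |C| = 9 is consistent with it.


Plotkin bound M ≤ 10; given |C| = 9 ≤ bound (satisfied).

Check applicability: 2d = 10, n = 9.
2d − n = 1 > 0, so Plotkin applies.
Compute d/(2d−n) = 5/1 ≈ 5.0000.
⌊d/(2d−n)⌋ = 5.
Plotkin bound: M ≤ 2·5 = 10.
Given |C| = 9, check: satisfied.
This |C| is below the Plotkin bound.


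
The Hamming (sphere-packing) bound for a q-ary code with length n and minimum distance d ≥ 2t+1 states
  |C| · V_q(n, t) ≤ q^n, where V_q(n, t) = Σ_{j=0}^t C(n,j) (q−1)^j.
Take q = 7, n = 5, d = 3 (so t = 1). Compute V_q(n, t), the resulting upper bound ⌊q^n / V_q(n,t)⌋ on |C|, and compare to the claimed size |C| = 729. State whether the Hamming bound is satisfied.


V_q(n, t) = 31, q^n = 16807, Hamming bound = 542, |C| = 729 > bound (violated).

Step 1: Compute V_q(n, t) = Σ_{j=0}^1 C(n, j) (q−1)^j.
  j = 0: C(5,0)·(6)^0 = 1·1 = 1.
  j = 1: C(5,1)·(6)^1 = 5·6 = 30.
  V_q(n, t) = 1 + 30 = 31.
Step 2: q^n = 7^5 = 16807.
Step 3: Hamming bound ⌊q^n / V_q(n,t)⌋ = ⌊16807/31⌋ = 542.
Step 4: Compare |C| = 729 to 542: violated.
The claimed |C| lies above the Hamming bound, so no 7-ary code of length 5 with d ≥ 3 can have 729 codewords.


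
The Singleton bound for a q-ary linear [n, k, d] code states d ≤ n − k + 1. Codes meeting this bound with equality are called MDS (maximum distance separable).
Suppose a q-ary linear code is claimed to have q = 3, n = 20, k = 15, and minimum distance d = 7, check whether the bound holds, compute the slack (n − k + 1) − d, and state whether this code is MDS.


Singleton RHS = n − k + 1 = 6, slack = -1, bound violated (no such code; not MDS).

Singleton bound: d ≤ n − k + 1.
Here n = 20, k = 15, so n − k + 1 = 6.
Given d = 7, check d ≤ 6: NO.
Slack = (n − k + 1) − d = -1.
The slack is negative: d = 7 exceeds n − k + 1 = 6 by 1, so the Singleton bound is violated and no linear [20, 15, 7]_3 code can exist. In particular it is not MDS (MDS requires d = n − k + 1 exactly).
Description: the claimed parameters are [20, 15, 7]_3; such a code would be impossible (violates the Singleton bound).


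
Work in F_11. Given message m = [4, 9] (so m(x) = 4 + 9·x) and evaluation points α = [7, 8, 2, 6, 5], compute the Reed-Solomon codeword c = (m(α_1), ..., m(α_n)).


c = [1, 10, 0, 3, 5]

Message polynomial: m(x) = 4 + 9·x (mod 11).
For each evaluation point α_i, compute m(α_i) mod 11:
  α_1 = 7: Horner steps 9 → 1, so m(7) = 1.
  α_2 = 8: Horner steps 9 → 10, so m(8) = 10.
  α_3 = 2: Horner steps 9 → 0, so m(2) = 0.
  α_4 = 6: Horner steps 9 → 3, so m(6) = 3.
  α_5 = 5: Horner steps 9 → 5, so m(5) = 5.
Codeword c = [1, 10, 0, 3, 5] ∈ F_11^5.


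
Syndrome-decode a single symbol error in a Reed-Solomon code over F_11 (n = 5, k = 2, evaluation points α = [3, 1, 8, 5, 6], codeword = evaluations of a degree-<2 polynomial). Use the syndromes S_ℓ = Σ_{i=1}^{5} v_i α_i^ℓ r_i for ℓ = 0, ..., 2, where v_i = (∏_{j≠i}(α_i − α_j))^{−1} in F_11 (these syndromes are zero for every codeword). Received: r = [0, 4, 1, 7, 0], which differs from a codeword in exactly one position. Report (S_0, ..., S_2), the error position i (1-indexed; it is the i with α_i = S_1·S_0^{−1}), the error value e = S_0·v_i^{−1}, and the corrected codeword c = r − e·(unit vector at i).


S = (2, 1, 6), error at position 5, error magnitude e = 6, c = [0, 4, 1, 7, 5].

Step 1: column multipliers v_i = (∏_{j≠i}(α_i − α_j))^{−1} mod 11.
  i = 1 (α = 3): (3−1)(3−8)(3−5)(3−6) = 2·(−5)·(−2)·(−3) = −60 ≡ 6, so v_1 = 6^{−1} = 2 (mod 11).
  i = 2 (α = 1): (1−3)(1−8)(1−5)(1−6) = (−2)·(−7)·(−4)·(−5) = 280 ≡ 5, so v_2 = 5^{−1} = 9 (mod 11).
  i = 3 (α = 8): (8−3)(8−1)(8−5)(8−6) = 5·7·3·2 = 210 ≡ 1, so v_3 = 1^{−1} = 1 (mod 11).
  i = 4 (α = 5): (5−3)(5−1)(5−8)(5−6) = 2·4·(−3)·(−1) = 24 ≡ 2, so v_4 = 2^{−1} = 6 (mod 11).
  i = 5 (α = 6): (6−3)(6−1)(6−8)(6−5) = 3·5·(−2)·1 = −30 ≡ 3, so v_5 = 3^{−1} = 4 (mod 11).
  v = [2, 9, 1, 6, 4].
Step 2: syndromes of r = [0, 4, 1, 7, 0] (all sums mod 11).
  S_0 = Σ v_i r_i = 2·0 + 9·4 + 1·1 + 6·7 + 4·0 = 79 ≡ 2.
  S_1 = Σ v_i α_i r_i = 2·3·0 + 9·1·4 + 1·8·1 + 6·5·7 + 4·6·0 = 254 ≡ 1.
  α_i^2 mod 11 = [9, 1, 9, 3, 3].
  S_2 = Σ v_i α_i^2 r_i = 2·9·0 + 9·1·4 + 1·9·1 + 6·3·7 + 4·3·0 = 171 ≡ 6.
  S = (2, 1, 6) ≠ 0, so r is not a codeword (an error is present).
Step 3: locate the error. For a single error e at position i, S_ℓ = v_i·e·α_i^ℓ, so α_err = S_1/S_0.
  S_0^{−1} = 2^{−1} = 6 (mod 11), so α_err = 1·6 = 6 ≡ 6 = α_5. Error position i = 5.
  Consistency check: S_2/S_1 = 6·1 = 6 ≡ 6 = α_err ✓ (single-error assumption holds).
Step 4: error magnitude e = S_0/v_5 = S_0·∏_{j≠5}(α_5 − α_j) = 2·3 = 6 ≡ 6 (mod 11).
Step 5: correct position 5: c_5 = r_5 − e = 0 − 6 ≡ 5 (mod 11). Hence c = [0, 4, 1, 7, 5].
  Check: interpolating c through the α_i gives m(x) = 6 + 9·x (degree < 2) with m(α_i) = c_i for every i, so c is indeed a codeword.


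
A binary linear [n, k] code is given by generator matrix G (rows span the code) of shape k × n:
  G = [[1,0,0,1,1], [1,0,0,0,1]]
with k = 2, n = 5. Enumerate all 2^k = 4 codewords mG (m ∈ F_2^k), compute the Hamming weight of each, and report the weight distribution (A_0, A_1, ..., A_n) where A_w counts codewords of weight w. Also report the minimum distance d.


Weight distribution: A_0 = 1, A_1 = 1, A_2 = 1, A_3 = 1. Minimum distance d = 1.

Enumerate all 2^2 = 4 messages m ∈ F_2^2.
For each, compute codeword c = mG in F_2^5, then tally its weight.
  m = 00 → c = 00000, weight = 0.
  m = 10 → c = 10011, weight = 3.
  m = 01 → c = 10001, weight = 2.
  m = 11 → c = 00010, weight = 1.
Tally weights:
  weight 0: 1 codewords.
  weight 1: 1 codewords.
  weight 2: 1 codewords.
  weight 3: 1 codewords.
Minimum distance d = smallest w > 0 with A_w > 0 = 1.
Sanity: Σ A_w = 4 = 2^2 = 4 ✓.


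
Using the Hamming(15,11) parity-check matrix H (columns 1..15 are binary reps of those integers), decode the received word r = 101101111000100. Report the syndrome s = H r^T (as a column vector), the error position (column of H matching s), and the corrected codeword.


s = (1, 0, 1, 1)^T, error position = 11, corrected codeword c = 101101111010100

Compute s = H r^T mod 2 one row at a time:
  s_1 = 1 + 1 + 0 + 0 + 0 + 1 + 0 + 0 = 3 ≡ 1 (mod 2).
  s_2 = 1 + 0 + 1 + 1 + 0 + 1 + 0 + 0 = 4 ≡ 0 (mod 2).
  s_3 = 0 + 1 + 1 + 1 + 0 + 0 + 0 + 0 = 3 ≡ 1 (mod 2).
  s_4 = 1 + 1 + 0 + 1 + 1 + 0 + 1 + 0 = 5 ≡ 1 (mod 2).
s = (1, 0, 1, 1)^T — this equals column 11 of H (binary 1011), so error is at position 11.
Correct: flip bit 11 of r = 101101111000100 to get c = 101101111010100.


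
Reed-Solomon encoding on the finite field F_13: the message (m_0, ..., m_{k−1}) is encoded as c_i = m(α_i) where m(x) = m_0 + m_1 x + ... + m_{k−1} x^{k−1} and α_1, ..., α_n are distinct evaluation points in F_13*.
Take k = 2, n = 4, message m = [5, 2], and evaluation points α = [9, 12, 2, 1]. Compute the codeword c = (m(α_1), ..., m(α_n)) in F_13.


c = [10, 3, 9, 7]

Message polynomial: m(x) = 5 + 2·x (mod 13).
For each evaluation point α_i, compute m(α_i) mod 13:
  α_1 = 9: Horner steps 2 → 10, so m(9) = 10.
  α_2 = 12: Horner steps 2 → 3, so m(12) = 3.
  α_3 = 2: Horner steps 2 → 9, so m(2) = 9.
  α_4 = 1: Horner steps 2 → 7, so m(1) = 7.
Codeword c = [10, 3, 9, 7] ∈ F_13^4.


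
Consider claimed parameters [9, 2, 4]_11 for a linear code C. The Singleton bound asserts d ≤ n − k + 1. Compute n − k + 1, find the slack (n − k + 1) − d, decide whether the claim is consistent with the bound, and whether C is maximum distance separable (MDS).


Singleton RHS = n − k + 1 = 8, slack = 4, bound satisfied, not MDS.

Singleton bound: d ≤ n − k + 1.
Here n = 9, k = 2, so n − k + 1 = 8.
Given d = 4, check d ≤ 8: YES.
Slack = (n − k + 1) − d = 4.
The code is NOT MDS (slack = 4 > 0).
Description: the claimed parameters are [9, 2, 4]_11; such a code would be non-MDS.


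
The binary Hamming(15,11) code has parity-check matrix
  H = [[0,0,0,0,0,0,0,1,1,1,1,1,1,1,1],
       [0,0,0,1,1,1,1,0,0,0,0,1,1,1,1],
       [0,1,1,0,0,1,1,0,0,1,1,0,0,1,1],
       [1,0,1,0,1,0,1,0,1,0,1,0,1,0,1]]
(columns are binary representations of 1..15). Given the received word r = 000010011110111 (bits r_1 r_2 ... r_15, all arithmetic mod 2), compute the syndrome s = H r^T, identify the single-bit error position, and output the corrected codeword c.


s = (1, 0, 0, 1)^T, error position = 9, corrected codeword c = 000010010110111

Compute s = H r^T mod 2 one row at a time:
  s_1 = 1 + 1 + 1 + 1 + 0 + 1 + 1 + 1 = 7 ≡ 1 (mod 2).
  s_2 = 0 + 1 + 0 + 0 + 0 + 1 + 1 + 1 = 4 ≡ 0 (mod 2).
  s_3 = 0 + 0 + 0 + 0 + 1 + 1 + 1 + 1 = 4 ≡ 0 (mod 2).
  s_4 = 0 + 0 + 1 + 0 + 1 + 1 + 1 + 1 = 5 ≡ 1 (mod 2).
s = (1, 0, 0, 1)^T — this equals column 9 of H (binary 1001), so error is at position 9.
Correct: flip bit 9 of r = 000010011110111 to get c = 000010010110111.


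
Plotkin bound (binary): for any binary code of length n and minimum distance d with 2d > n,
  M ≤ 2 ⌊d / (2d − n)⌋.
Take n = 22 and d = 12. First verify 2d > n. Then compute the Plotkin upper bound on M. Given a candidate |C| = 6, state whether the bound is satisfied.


Plotkin bound M ≤ 12; given |C| = 6 ≤ bound (satisfied).

Check applicability: 2d = 24, n = 22.
2d − n = 2 > 0, so Plotkin applies.
Compute d/(2d−n) = 12/2 ≈ 6.0000.
⌊d/(2d−n)⌋ = 6.
Plotkin bound: M ≤ 2·6 = 12.
Given |C| = 6, check: satisfied.
This |C| is below the Plotkin bound.


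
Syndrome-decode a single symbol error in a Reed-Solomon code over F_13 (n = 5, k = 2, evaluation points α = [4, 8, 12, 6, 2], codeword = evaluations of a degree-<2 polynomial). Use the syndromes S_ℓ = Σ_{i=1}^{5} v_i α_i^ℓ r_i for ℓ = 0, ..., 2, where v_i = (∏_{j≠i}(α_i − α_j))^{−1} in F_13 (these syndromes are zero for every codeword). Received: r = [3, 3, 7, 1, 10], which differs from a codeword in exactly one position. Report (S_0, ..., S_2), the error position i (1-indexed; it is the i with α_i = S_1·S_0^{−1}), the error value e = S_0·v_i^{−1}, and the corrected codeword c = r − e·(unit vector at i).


S = (2, 8, 6), error at position 1, error magnitude e = 4, c = [12, 3, 7, 1, 10].

Step 1: column multipliers v_i = (∏_{j≠i}(α_i − α_j))^{−1} mod 13.
  i = 1 (α = 4): (4−8)(4−12)(4−6)(4−2) = (−4)·(−8)·(−2)·2 = −128 ≡ 2, so v_1 = 2^{−1} = 7 (mod 13).
  i = 2 (α = 8): (8−4)(8−12)(8−6)(8−2) = 4·(−4)·2·6 = −192 ≡ 3, so v_2 = 3^{−1} = 9 (mod 13).
  i = 3 (α = 12): (12−4)(12−8)(12−6)(12−2) = 8·4·6·10 = 1920 ≡ 9, so v_3 = 9^{−1} = 3 (mod 13).
  i = 4 (α = 6): (6−4)(6−8)(6−12)(6−2) = 2·(−2)·(−6)·4 = 96 ≡ 5, so v_4 = 5^{−1} = 8 (mod 13).
  i = 5 (α = 2): (2−4)(2−8)(2−12)(2−6) = (−2)·(−6)·(−10)·(−4) = 480 ≡ 12, so v_5 = 12^{−1} = 12 (mod 13).
  v = [7, 9, 3, 8, 12].
Step 2: syndromes of r = [3, 3, 7, 1, 10] (all sums mod 13).
  S_0 = Σ v_i r_i = 7·3 + 9·3 + 3·7 + 8·1 + 12·10 = 197 ≡ 2.
  S_1 = Σ v_i α_i r_i = 7·4·3 + 9·8·3 + 3·12·7 + 8·6·1 + 12·2·10 = 840 ≡ 8.
  α_i^2 mod 13 = [3, 12, 1, 10, 4].
  S_2 = Σ v_i α_i^2 r_i = 7·3·3 + 9·12·3 + 3·1·7 + 8·10·1 + 12·4·10 = 968 ≡ 6.
  S = (2, 8, 6) ≠ 0, so r is not a codeword (an error is present).
Step 3: locate the error. For a single error e at position i, S_ℓ = v_i·e·α_i^ℓ, so α_err = S_1/S_0.
  S_0^{−1} = 2^{−1} = 7 (mod 13), so α_err = 8·7 = 56 ≡ 4 = α_1. Error position i = 1.
  Consistency check: S_2/S_1 = 6·5 = 30 ≡ 4 = α_err ✓ (single-error assumption holds).
Step 4: error magnitude e = S_0/v_1 = S_0·∏_{j≠1}(α_1 − α_j) = 2·2 = 4 ≡ 4 (mod 13).
Step 5: correct position 1: c_1 = r_1 − e = 3 − 4 ≡ 12 (mod 13). Hence c = [12, 3, 7, 1, 10].
  Check: interpolating c through the α_i gives m(x) = 8 + 1·x (degree < 2) with m(α_i) = c_i for every i, so c is indeed a codeword.


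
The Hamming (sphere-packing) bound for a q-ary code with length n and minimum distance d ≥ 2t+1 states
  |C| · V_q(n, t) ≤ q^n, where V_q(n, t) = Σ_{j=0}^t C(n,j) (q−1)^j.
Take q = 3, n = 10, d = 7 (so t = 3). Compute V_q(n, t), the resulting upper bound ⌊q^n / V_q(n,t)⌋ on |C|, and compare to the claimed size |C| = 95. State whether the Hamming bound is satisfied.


V_q(n, t) = 1161, q^n = 59049, Hamming bound = 50, |C| = 95 > bound (violated).

Step 1: Compute V_q(n, t) = Σ_{j=0}^3 C(n, j) (q−1)^j.
  j = 0: C(10,0)·(2)^0 = 1·1 = 1.
  j = 1: C(10,1)·(2)^1 = 10·2 = 20.
  j = 2: C(10,2)·(2)^2 = 45·4 = 180.
  j = 3: C(10,3)·(2)^3 = 120·8 = 960.
  V_q(n, t) = 1 + 20 + 180 + 960 = 1161.
Step 2: q^n = 3^10 = 59049.
Step 3: Hamming bound ⌊q^n / V_q(n,t)⌋ = ⌊59049/1161⌋ = 50.
Step 4: Compare |C| = 95 to 50: violated.
The claimed |C| lies above the Hamming bound, so no 3-ary code of length 10 with d ≥ 7 can have 95 codewords.


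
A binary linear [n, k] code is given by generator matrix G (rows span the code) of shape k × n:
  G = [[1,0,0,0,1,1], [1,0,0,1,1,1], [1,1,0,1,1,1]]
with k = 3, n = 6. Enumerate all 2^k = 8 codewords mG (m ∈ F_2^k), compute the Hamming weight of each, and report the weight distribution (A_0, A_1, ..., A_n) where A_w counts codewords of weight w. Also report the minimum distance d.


Weight distribution: A_0 = 1, A_1 = 2, A_2 = 1, A_3 = 1, A_4 = 2, A_5 = 1. Minimum distance d = 1.

Enumerate all 2^3 = 8 messages m ∈ F_2^3.
For each, compute codeword c = mG in F_2^6, then tally its weight.
  m = 000 → c = 000000, weight = 0.
  m = 100 → c = 100011, weight = 3.
  m = 010 → c = 100111, weight = 4.
  m = 110 → c = 000100, weight = 1.
  m = 001 → c = 110111, weight = 5.
  m = 101 → c = 010100, weight = 2.
  m = 011 → c = 010000, weight = 1.
  m = 111 → c = 110011, weight = 4.
Tally weights:
  weight 0: 1 codewords.
  weight 1: 2 codewords.
  weight 2: 1 codewords.
  weight 3: 1 codewords.
  weight 4: 2 codewords.
  weight 5: 1 codewords.
Minimum distance d = smallest w > 0 with A_w > 0 = 1.
Sanity: Σ A_w = 8 = 2^3 = 8 ✓.


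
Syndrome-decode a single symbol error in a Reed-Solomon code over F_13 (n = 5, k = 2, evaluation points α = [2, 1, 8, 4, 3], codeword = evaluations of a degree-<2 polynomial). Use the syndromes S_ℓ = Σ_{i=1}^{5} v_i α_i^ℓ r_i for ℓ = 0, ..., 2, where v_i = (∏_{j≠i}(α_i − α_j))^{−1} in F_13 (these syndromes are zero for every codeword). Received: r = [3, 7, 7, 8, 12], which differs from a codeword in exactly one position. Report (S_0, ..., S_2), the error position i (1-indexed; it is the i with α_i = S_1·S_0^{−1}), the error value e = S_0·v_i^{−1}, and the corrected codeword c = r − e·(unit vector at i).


S = (10, 2, 3), error at position 3, error magnitude e = 2, c = [3, 7, 5, 8, 12].

Step 1: column multipliers v_i = (∏_{j≠i}(α_i − α_j))^{−1} mod 13.
  i = 1 (α = 2): (2−1)(2−8)(2−4)(2−3) = 1·(−6)·(−2)·(−1) = −12 ≡ 1, so v_1 = 1^{−1} = 1 (mod 13).
  i = 2 (α = 1): (1−2)(1−8)(1−4)(1−3) = (−1)·(−7)·(−3)·(−2) = 42 ≡ 3, so v_2 = 3^{−1} = 9 (mod 13).
  i = 3 (α = 8): (8−2)(8−1)(8−4)(8−3) = 6·7·4·5 = 840 ≡ 8, so v_3 = 8^{−1} = 5 (mod 13).
  i = 4 (α = 4): (4−2)(4−1)(4−8)(4−3) = 2·3·(−4)·1 = −24 ≡ 2, so v_4 = 2^{−1} = 7 (mod 13).
  i = 5 (α = 3): (3−2)(3−1)(3−8)(3−4) = 1·2·(−5)·(−1) = 10 ≡ 10, so v_5 = 10^{−1} = 4 (mod 13).
  v = [1, 9, 5, 7, 4].
Step 2: syndromes of r = [3, 7, 7, 8, 12] (all sums mod 13).
  S_0 = Σ v_i r_i = 1·3 + 9·7 + 5·7 + 7·8 + 4·12 = 205 ≡ 10.
  S_1 = Σ v_i α_i r_i = 1·2·3 + 9·1·7 + 5·8·7 + 7·4·8 + 4·3·12 = 717 ≡ 2.
  α_i^2 mod 13 = [4, 1, 12, 3, 9].
  S_2 = Σ v_i α_i^2 r_i = 1·4·3 + 9·1·7 + 5·12·7 + 7·3·8 + 4·9·12 = 1095 ≡ 3.
  S = (10, 2, 3) ≠ 0, so r is not a codeword (an error is present).
Step 3: locate the error. For a single error e at position i, S_ℓ = v_i·e·α_i^ℓ, so α_err = S_1/S_0.
  S_0^{−1} = 10^{−1} = 4 (mod 13), so α_err = 2·4 = 8 ≡ 8 = α_3. Error position i = 3.
  Consistency check: S_2/S_1 = 3·7 = 21 ≡ 8 = α_err ✓ (single-error assumption holds).
Step 4: error magnitude e = S_0/v_3 = S_0·∏_{j≠3}(α_3 − α_j) = 10·8 = 80 ≡ 2 (mod 13).
Step 5: correct position 3: c_3 = r_3 − e = 7 − 2 ≡ 5 (mod 13). Hence c = [3, 7, 5, 8, 12].
  Check: interpolating c through the α_i gives m(x) = 11 + 9·x (degree < 2) with m(α_i) = c_i for every i, so c is indeed a codeword.
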